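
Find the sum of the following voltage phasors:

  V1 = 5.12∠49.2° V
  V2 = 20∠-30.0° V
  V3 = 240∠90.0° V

Step 1 — Convert each phasor to rectangular form:
  V1 = 5.12·(cos(49.2°) + j·sin(49.2°)) = 3.346 + j3.876 V
  V2 = 20·(cos(-30.0°) + j·sin(-30.0°)) = 17.32 - j10 V
  V3 = 240·(cos(90.0°) + j·sin(90.0°)) = 0 + j240 V
Step 2 — Sum components: V_total = 20.67 + j233.9 V.
Step 3 — Convert to polar: |V_total| = 234.8 V, ∠V_total = 85.0°.

V_total = 234.8∠85.0° V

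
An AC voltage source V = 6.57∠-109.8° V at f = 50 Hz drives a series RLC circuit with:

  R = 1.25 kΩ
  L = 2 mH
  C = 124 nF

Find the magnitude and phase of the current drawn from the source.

Step 1 — Angular frequency: ω = 2π·f = 2π·50 = 314.2 rad/s.
Step 2 — Component impedances:
  R: Z = R = 1250 Ω
  L: Z = jωL = j·314.2·0.002 = 0 + j0.6283 Ω
  C: Z = 1/(jωC) = -j/(ω·C) = 0 - j2.567e+04 Ω
Step 3 — Series combination: Z_total = R + L + C = 1250 - j2.567e+04 Ω = 2.57e+04∠-87.2° Ω.
Step 4 — Source phasor: V = 6.57∠-109.8° V = -2.226 - j6.182 V.
Step 5 — Ohm's law: I = V / Z_total = (-2.226 - j6.182) / (1250 - j2.567e+04) = 0.000236 - j9.819e-05 A.
Step 6 — Convert to polar: |I| = 0.0002556 A, ∠I = -22.6°.

I = 0.0002556∠-22.6° A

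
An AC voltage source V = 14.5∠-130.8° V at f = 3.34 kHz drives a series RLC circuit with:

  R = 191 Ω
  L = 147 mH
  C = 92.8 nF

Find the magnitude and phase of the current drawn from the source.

Step 1 — Angular frequency: ω = 2π·f = 2π·3340 = 2.099e+04 rad/s.
Step 2 — Component impedances:
  R: Z = R = 191 Ω
  L: Z = jωL = j·2.099e+04·0.147 = 0 + j3085 Ω
  C: Z = 1/(jωC) = -j/(ω·C) = 0 - j513.5 Ω
Step 3 — Series combination: Z_total = R + L + C = 191 + j2571 Ω = 2579∠85.8° Ω.
Step 4 — Source phasor: V = 14.5∠-130.8° V = -9.475 - j10.98 V.
Step 5 — Ohm's law: I = V / Z_total = (-9.475 - j10.98) / (191 + j2571) = -0.004517 + j0.003349 A.
Step 6 — Convert to polar: |I| = 0.005623 A, ∠I = 143.4°.

I = 0.005623∠143.4° A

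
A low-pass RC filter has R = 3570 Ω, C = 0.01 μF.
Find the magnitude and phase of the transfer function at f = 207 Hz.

Step 1 — Angular frequency: ω = 2π·207 = 1301 rad/s.
Step 2 — Transfer function: H(jω) = 1/(1 + jωRC).
Step 3 — Denominator: 1 + jωRC = 1 + j·1301·3570·1e-08 = 1 + j0.04643.
Step 4 — H = 0.9978 - j0.04633.
Step 5 — Magnitude: |H| = 0.9989 (-0.0 dB); phase: φ = -2.7°.

|H| = 0.9989 (-0.0 dB), φ = -2.7°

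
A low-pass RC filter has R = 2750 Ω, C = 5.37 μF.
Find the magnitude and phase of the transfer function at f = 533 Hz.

Step 1 — Angular frequency: ω = 2π·533 = 3349 rad/s.
Step 2 — Transfer function: H(jω) = 1/(1 + jωRC).
Step 3 — Denominator: 1 + jωRC = 1 + j·3349·2750·5.37e-06 = 1 + j49.46.
Step 4 — H = 0.0004087 - j0.02021.
Step 5 — Magnitude: |H| = 0.02022 (-33.9 dB); phase: φ = -88.8°.

|H| = 0.02022 (-33.9 dB), φ = -88.8°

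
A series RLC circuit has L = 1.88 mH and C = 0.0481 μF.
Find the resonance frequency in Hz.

Step 1 — Resonance condition Im(Z)=0 gives ω₀ = 1/√(LC).
Step 2 — ω₀ = 1/√(0.00188·4.81e-08) = 1.052e+05 rad/s.
Step 3 — f₀ = ω₀/(2π) = 1.674e+04 Hz.

f₀ = 1.674e+04 Hz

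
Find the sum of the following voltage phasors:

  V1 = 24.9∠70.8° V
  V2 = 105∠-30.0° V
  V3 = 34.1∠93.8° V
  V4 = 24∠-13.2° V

Step 1 — Convert each phasor to rectangular form:
  V1 = 24.9·(cos(70.8°) + j·sin(70.8°)) = 8.189 + j23.51 V
  V2 = 105·(cos(-30.0°) + j·sin(-30.0°)) = 90.93 - j52.5 V
  V3 = 34.1·(cos(93.8°) + j·sin(93.8°)) = -2.26 + j34.03 V
  V4 = 24·(cos(-13.2°) + j·sin(-13.2°)) = 23.37 - j5.48 V
Step 2 — Sum components: V_total = 120.2 - j0.4404 V.
Step 3 — Convert to polar: |V_total| = 120.2 V, ∠V_total = -0.2°.

V_total = 120.2∠-0.2° V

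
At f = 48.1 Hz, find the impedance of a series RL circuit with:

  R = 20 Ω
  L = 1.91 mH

Step 1 — Angular frequency: ω = 2π·f = 2π·48.1 = 302.2 rad/s.
Step 2 — Component impedances:
  R: Z = R = 20 Ω
  L: Z = jωL = j·302.2·0.00191 = 0 + j0.5772 Ω
Step 3 — Series combination: Z_total = R + L = 20 + j0.5772 Ω = 20.01∠1.7° Ω.

Z = 20 + j0.5772 Ω = 20.01∠1.7° Ω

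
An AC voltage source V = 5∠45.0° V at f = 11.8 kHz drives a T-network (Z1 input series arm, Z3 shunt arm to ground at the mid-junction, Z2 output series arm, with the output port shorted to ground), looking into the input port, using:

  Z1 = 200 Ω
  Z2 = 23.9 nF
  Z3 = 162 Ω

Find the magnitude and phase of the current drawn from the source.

Step 1 — Angular frequency: ω = 2π·f = 2π·1.18e+04 = 7.414e+04 rad/s.
Step 2 — Component impedances:
  Z1: Z = R = 200 Ω
  Z2: Z = 1/(jωC) = -j/(ω·C) = 0 - j564.3 Ω
  Z3: Z = R = 162 Ω
Step 3 — With the output port shorted to ground, the output series arm Z2 runs from the junction to ground; the shunt arm Z3 also runs from the junction to ground. They appear in parallel: Z3 || Z2 = 149.7 - j42.96 Ω.
Step 4 — Series with input arm Z1: Z_in = Z1 + (Z3 || Z2) = 349.7 - j42.96 Ω = 352.3∠-7.0° Ω.
Step 5 — Source phasor: V = 5∠45.0° V = 3.536 + j3.536 V.
Step 6 — Ohm's law: I = V / Z_total = (3.536 + j3.536) / (349.7 - j42.96) = 0.008737 + j0.01118 A.
Step 7 — Convert to polar: |I| = 0.01419 A, ∠I = 52.0°.

I = 0.01419∠52.0° A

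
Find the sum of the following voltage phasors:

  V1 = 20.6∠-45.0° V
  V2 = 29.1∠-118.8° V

Step 1 — Convert each phasor to rectangular form:
  V1 = 20.6·(cos(-45.0°) + j·sin(-45.0°)) = 14.57 - j14.57 V
  V2 = 29.1·(cos(-118.8°) + j·sin(-118.8°)) = -14.02 - j25.5 V
Step 2 — Sum components: V_total = 0.5474 - j40.07 V.
Step 3 — Convert to polar: |V_total| = 40.07 V, ∠V_total = -89.2°.

V_total = 40.07∠-89.2° V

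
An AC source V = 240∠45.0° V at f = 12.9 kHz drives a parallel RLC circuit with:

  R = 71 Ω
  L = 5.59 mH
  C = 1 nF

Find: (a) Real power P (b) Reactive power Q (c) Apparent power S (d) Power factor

Step 1 — Angular frequency: ω = 2π·f = 2π·1.29e+04 = 8.105e+04 rad/s.
Step 2 — Component impedances:
  R: Z = R = 71 Ω
  L: Z = jωL = j·8.105e+04·0.00559 = 0 + j453.1 Ω
  C: Z = 1/(jωC) = -j/(ω·C) = 0 - j1.234e+04 Ω
Step 3 — Parallel combination: 1/Z_total = 1/R + 1/L + 1/C; Z_total = 69.42 + j10.48 Ω = 70.2∠8.6° Ω.
Step 4 — Source phasor: V = 240∠45.0° V = 169.7 + j169.7 V.
Step 5 — Current: I = V / Z = 2.751 + j2.029 A = 3.419∠36.4° A.
Step 6 — Complex power: S = V·I* = 811.3 + j122.5 VA.
Step 7 — Real power: P = Re(S) = 811.3 W.
Step 8 — Reactive power: Q = Im(S) = 122.5 VAR.
Step 9 — Apparent power: |S| = 820.5 VA.
Step 10 — Power factor: PF = P/|S| = 0.9888 (lagging).

(a) P = 811.3 W  (b) Q = 122.5 VAR  (c) S = 820.5 VA  (d) PF = 0.9888 (lagging)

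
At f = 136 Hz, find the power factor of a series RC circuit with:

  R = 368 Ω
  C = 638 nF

Step 1 — Angular frequency: ω = 2π·f = 2π·136 = 854.5 rad/s.
Step 2 — Component impedances:
  R: Z = R = 368 Ω
  C: Z = 1/(jωC) = -j/(ω·C) = 0 - j1834 Ω
Step 3 — Series combination: Z_total = R + C = 368 - j1834 Ω = 1871∠-78.7° Ω.
Step 4 — Power factor: PF = cos(φ) = Re(Z)/|Z| = 368/1871 = 0.1967.
Step 5 — Type: Im(Z) = -1834 ⇒ leading (phase φ = -78.7°).

PF = 0.1967 (leading, φ = -78.7°)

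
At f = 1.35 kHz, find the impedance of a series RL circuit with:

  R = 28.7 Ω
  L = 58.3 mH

Step 1 — Angular frequency: ω = 2π·f = 2π·1350 = 8482 rad/s.
Step 2 — Component impedances:
  R: Z = R = 28.7 Ω
  L: Z = jωL = j·8482·0.0583 = 0 + j494.5 Ω
Step 3 — Series combination: Z_total = R + L = 28.7 + j494.5 Ω = 495.4∠86.7° Ω.

Z = 28.7 + j494.5 Ω = 495.4∠86.7° Ω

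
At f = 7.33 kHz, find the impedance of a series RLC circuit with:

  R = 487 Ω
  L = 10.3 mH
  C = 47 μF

Step 1 — Angular frequency: ω = 2π·f = 2π·7330 = 4.606e+04 rad/s.
Step 2 — Component impedances:
  R: Z = R = 487 Ω
  L: Z = jωL = j·4.606e+04·0.0103 = 0 + j474.4 Ω
  C: Z = 1/(jωC) = -j/(ω·C) = 0 - j0.462 Ω
Step 3 — Series combination: Z_total = R + L + C = 487 + j473.9 Ω = 679.5∠44.2° Ω.

Z = 487 + j473.9 Ω = 679.5∠44.2° Ω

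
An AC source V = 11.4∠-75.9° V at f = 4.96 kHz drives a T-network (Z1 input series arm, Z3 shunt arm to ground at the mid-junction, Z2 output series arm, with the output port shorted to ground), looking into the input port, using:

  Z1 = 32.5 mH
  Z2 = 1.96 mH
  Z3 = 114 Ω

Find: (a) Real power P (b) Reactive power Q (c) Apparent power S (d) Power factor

Step 1 — Angular frequency: ω = 2π·f = 2π·4960 = 3.116e+04 rad/s.
Step 2 — Component impedances:
  Z1: Z = jωL = j·3.116e+04·0.0325 = 0 + j1013 Ω
  Z2: Z = jωL = j·3.116e+04·0.00196 = 0 + j61.08 Ω
  Z3: Z = R = 114 Ω
Step 3 — With the output port shorted to ground, the output series arm Z2 runs from the junction to ground; the shunt arm Z3 also runs from the junction to ground. They appear in parallel: Z3 || Z2 = 25.43 + j47.46 Ω.
Step 4 — Series with input arm Z1: Z_in = Z1 + (Z3 || Z2) = 25.43 + j1060 Ω = 1061∠88.6° Ω.
Step 5 — Source phasor: V = 11.4∠-75.9° V = 2.777 - j11.06 V.
Step 6 — Current: I = V / Z = -0.01036 - j0.002868 A = 0.01075∠-164.5° A.
Step 7 — Complex power: S = V·I* = 0.002938 + j0.1225 VA.
Step 8 — Real power: P = Re(S) = 0.002938 W.
Step 9 — Reactive power: Q = Im(S) = 0.1225 VAR.
Step 10 — Apparent power: |S| = 0.1225 VA.
Step 11 — Power factor: PF = P/|S| = 0.02398 (lagging).

(a) P = 0.002938 W  (b) Q = 0.1225 VAR  (c) S = 0.1225 VA  (d) PF = 0.02398 (lagging)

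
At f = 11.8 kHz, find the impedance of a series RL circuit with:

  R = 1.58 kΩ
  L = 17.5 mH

Step 1 — Angular frequency: ω = 2π·f = 2π·1.18e+04 = 7.414e+04 rad/s.
Step 2 — Component impedances:
  R: Z = R = 1580 Ω
  L: Z = jωL = j·7.414e+04·0.0175 = 0 + j1297 Ω
Step 3 — Series combination: Z_total = R + L = 1580 + j1297 Ω = 2044∠39.4° Ω.

Z = 1580 + j1297 Ω = 2044∠39.4° Ω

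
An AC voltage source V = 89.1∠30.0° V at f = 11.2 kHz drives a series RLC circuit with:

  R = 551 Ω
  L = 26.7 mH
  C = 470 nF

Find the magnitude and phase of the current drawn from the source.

Step 1 — Angular frequency: ω = 2π·f = 2π·1.12e+04 = 7.037e+04 rad/s.
Step 2 — Component impedances:
  R: Z = R = 551 Ω
  L: Z = jωL = j·7.037e+04·0.0267 = 0 + j1879 Ω
  C: Z = 1/(jωC) = -j/(ω·C) = 0 - j30.23 Ω
Step 3 — Series combination: Z_total = R + L + C = 551 + j1849 Ω = 1929∠73.4° Ω.
Step 4 — Source phasor: V = 89.1∠30.0° V = 77.16 + j44.55 V.
Step 5 — Ohm's law: I = V / Z_total = (77.16 + j44.55) / (551 + j1849) = 0.03356 - j0.03174 A.
Step 6 — Convert to polar: |I| = 0.04619 A, ∠I = -43.4°.

I = 0.04619∠-43.4° A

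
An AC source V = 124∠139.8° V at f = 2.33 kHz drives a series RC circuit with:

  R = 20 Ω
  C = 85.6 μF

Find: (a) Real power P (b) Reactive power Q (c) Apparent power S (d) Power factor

Step 1 — Angular frequency: ω = 2π·f = 2π·2330 = 1.464e+04 rad/s.
Step 2 — Component impedances:
  R: Z = R = 20 Ω
  C: Z = 1/(jωC) = -j/(ω·C) = 0 - j0.798 Ω
Step 3 — Series combination: Z_total = R + C = 20 - j0.798 Ω = 20.02∠-2.3° Ω.
Step 4 — Source phasor: V = 124∠139.8° V = -94.71 + j80.04 V.
Step 5 — Current: I = V / Z = -4.887 + j3.807 A = 6.195∠142.1° A.
Step 6 — Complex power: S = V·I* = 767.6 - j30.63 VA.
Step 7 — Real power: P = Re(S) = 767.6 W.
Step 8 — Reactive power: Q = Im(S) = -30.63 VAR.
Step 9 — Apparent power: |S| = 768.2 VA.
Step 10 — Power factor: PF = P/|S| = 0.9992 (leading).

(a) P = 767.6 W  (b) Q = -30.63 VAR  (c) S = 768.2 VA  (d) PF = 0.9992 (leading)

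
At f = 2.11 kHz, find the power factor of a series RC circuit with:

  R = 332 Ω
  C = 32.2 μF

Step 1 — Angular frequency: ω = 2π·f = 2π·2110 = 1.326e+04 rad/s.
Step 2 — Component impedances:
  R: Z = R = 332 Ω
  C: Z = 1/(jωC) = -j/(ω·C) = 0 - j2.343 Ω
Step 3 — Series combination: Z_total = R + C = 332 - j2.343 Ω = 332∠-0.4° Ω.
Step 4 — Power factor: PF = cos(φ) = Re(Z)/|Z| = 332/332 = 1.
Step 5 — Type: Im(Z) = -2.343 ⇒ leading (phase φ = -0.4°).

PF = 1 (leading, φ = -0.4°)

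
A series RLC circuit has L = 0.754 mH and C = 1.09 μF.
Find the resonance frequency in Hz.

Step 1 — Resonance condition Im(Z)=0 gives ω₀ = 1/√(LC).
Step 2 — ω₀ = 1/√(0.000754·1.09e-06) = 3.488e+04 rad/s.
Step 3 — f₀ = ω₀/(2π) = 5552 Hz.

f₀ = 5552 Hz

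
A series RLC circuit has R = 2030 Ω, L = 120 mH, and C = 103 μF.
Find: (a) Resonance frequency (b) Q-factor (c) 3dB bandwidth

Step 1 — Resonance: ω₀ = 1/√(LC) = 1/√(0.12·0.000103) = 284.4 rad/s.
Step 2 — f₀ = ω₀/(2π) = 45.27 Hz.
Step 3 — Series Q: Q = ω₀L/R = 284.4·0.12/2030 = 0.01681.
Step 4 — Bandwidth: Δω = ω₀/Q = 1.692e+04 rad/s; BW = Δω/(2π) = 2692 Hz.

(a) f₀ = 45.27 Hz  (b) Q = 0.01681  (c) BW = 2692 Hz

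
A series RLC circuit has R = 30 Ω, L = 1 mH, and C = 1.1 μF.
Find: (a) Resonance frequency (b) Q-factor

Step 1 — Resonance condition Im(Z)=0 gives ω₀ = 1/√(LC).
Step 2 — ω₀ = 1/√(0.001·1.1e-06) = 3.015e+04 rad/s.
Step 3 — f₀ = ω₀/(2π) = 4799 Hz.
Step 4 — Series Q: Q = ω₀L/R = 3.015e+04·0.001/30 = 1.005.

(a) f₀ = 4799 Hz  (b) Q = 1.005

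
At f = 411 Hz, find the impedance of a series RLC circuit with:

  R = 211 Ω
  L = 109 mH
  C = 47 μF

Step 1 — Angular frequency: ω = 2π·f = 2π·411 = 2582 rad/s.
Step 2 — Component impedances:
  R: Z = R = 211 Ω
  L: Z = jωL = j·2582·0.109 = 0 + j281.5 Ω
  C: Z = 1/(jωC) = -j/(ω·C) = 0 - j8.239 Ω
Step 3 — Series combination: Z_total = R + L + C = 211 + j273.2 Ω = 345.2∠52.3° Ω.

Z = 211 + j273.2 Ω = 345.2∠52.3° Ω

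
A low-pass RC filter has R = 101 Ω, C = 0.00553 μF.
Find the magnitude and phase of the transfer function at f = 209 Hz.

Step 1 — Angular frequency: ω = 2π·209 = 1313 rad/s.
Step 2 — Transfer function: H(jω) = 1/(1 + jωRC).
Step 3 — Denominator: 1 + jωRC = 1 + j·1313·101·5.53e-09 = 1 + j0.0007335.
Step 4 — H = 1 - j0.0007335.
Step 5 — Magnitude: |H| = 1 (-0.0 dB); phase: φ = -0.0°.

|H| = 1 (-0.0 dB), φ = -0.0°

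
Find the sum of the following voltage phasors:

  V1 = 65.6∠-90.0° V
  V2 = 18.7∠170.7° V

Step 1 — Convert each phasor to rectangular form:
  V1 = 65.6·(cos(-90.0°) + j·sin(-90.0°)) = 0 - j65.6 V
  V2 = 18.7·(cos(170.7°) + j·sin(170.7°)) = -18.45 + j3.022 V
Step 2 — Sum components: V_total = -18.45 - j62.58 V.
Step 3 — Convert to polar: |V_total| = 65.24 V, ∠V_total = -106.4°.

V_total = 65.24∠-106.4° V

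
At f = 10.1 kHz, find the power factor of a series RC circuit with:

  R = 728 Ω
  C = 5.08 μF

Step 1 — Angular frequency: ω = 2π·f = 2π·1.01e+04 = 6.346e+04 rad/s.
Step 2 — Component impedances:
  R: Z = R = 728 Ω
  C: Z = 1/(jωC) = -j/(ω·C) = 0 - j3.102 Ω
Step 3 — Series combination: Z_total = R + C = 728 - j3.102 Ω = 728∠-0.2° Ω.
Step 4 — Power factor: PF = cos(φ) = Re(Z)/|Z| = 728/728 = 1.
Step 5 — Type: Im(Z) = -3.102 ⇒ leading (phase φ = -0.2°).

PF = 1 (leading, φ = -0.2°)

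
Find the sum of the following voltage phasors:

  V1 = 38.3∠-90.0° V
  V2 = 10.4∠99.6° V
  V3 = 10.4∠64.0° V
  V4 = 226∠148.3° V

Step 1 — Convert each phasor to rectangular form:
  V1 = 38.3·(cos(-90.0°) + j·sin(-90.0°)) = 0 - j38.3 V
  V2 = 10.4·(cos(99.6°) + j·sin(99.6°)) = -1.734 + j10.25 V
  V3 = 10.4·(cos(64.0°) + j·sin(64.0°)) = 4.559 + j9.347 V
  V4 = 226·(cos(148.3°) + j·sin(148.3°)) = -192.3 + j118.8 V
Step 2 — Sum components: V_total = -189.5 + j100.1 V.
Step 3 — Convert to polar: |V_total| = 214.3 V, ∠V_total = 152.2°.

V_total = 214.3∠152.2° V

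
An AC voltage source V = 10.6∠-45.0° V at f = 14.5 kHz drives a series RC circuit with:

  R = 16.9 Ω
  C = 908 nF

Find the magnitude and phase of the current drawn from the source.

Step 1 — Angular frequency: ω = 2π·f = 2π·1.45e+04 = 9.111e+04 rad/s.
Step 2 — Component impedances:
  R: Z = R = 16.9 Ω
  C: Z = 1/(jωC) = -j/(ω·C) = 0 - j12.09 Ω
Step 3 — Series combination: Z_total = R + C = 16.9 - j12.09 Ω = 20.78∠-35.6° Ω.
Step 4 — Source phasor: V = 10.6∠-45.0° V = 7.495 - j7.495 V.
Step 5 — Ohm's law: I = V / Z_total = (7.495 - j7.495) / (16.9 - j12.09) = 0.5033 - j0.08353 A.
Step 6 — Convert to polar: |I| = 0.5101 A, ∠I = -9.4°.

I = 0.5101∠-9.4° A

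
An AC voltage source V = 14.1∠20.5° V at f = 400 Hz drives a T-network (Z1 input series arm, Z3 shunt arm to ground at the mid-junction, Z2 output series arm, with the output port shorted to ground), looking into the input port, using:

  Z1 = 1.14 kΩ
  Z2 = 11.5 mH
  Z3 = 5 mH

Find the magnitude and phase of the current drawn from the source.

Step 1 — Angular frequency: ω = 2π·f = 2π·400 = 2513 rad/s.
Step 2 — Component impedances:
  Z1: Z = R = 1140 Ω
  Z2: Z = jωL = j·2513·0.0115 = 0 + j28.9 Ω
  Z3: Z = jωL = j·2513·0.005 = 0 + j12.57 Ω
Step 3 — With the output port shorted to ground, the output series arm Z2 runs from the junction to ground; the shunt arm Z3 also runs from the junction to ground. They appear in parallel: Z3 || Z2 = 0 + j8.758 Ω.
Step 4 — Series with input arm Z1: Z_in = Z1 + (Z3 || Z2) = 1140 + j8.758 Ω = 1140∠0.4° Ω.
Step 5 — Source phasor: V = 14.1∠20.5° V = 13.21 + j4.938 V.
Step 6 — Ohm's law: I = V / Z_total = (13.21 + j4.938) / (1140 + j8.758) = 0.01162 + j0.004242 A.
Step 7 — Convert to polar: |I| = 0.01237 A, ∠I = 20.1°.

I = 0.01237∠20.1° A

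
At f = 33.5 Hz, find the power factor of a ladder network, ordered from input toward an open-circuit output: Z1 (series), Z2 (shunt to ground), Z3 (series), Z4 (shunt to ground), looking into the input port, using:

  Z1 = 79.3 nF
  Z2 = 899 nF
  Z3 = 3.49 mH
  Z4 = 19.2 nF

Step 1 — Angular frequency: ω = 2π·f = 2π·33.5 = 210.5 rad/s.
Step 2 — Component impedances:
  Z1: Z = 1/(jωC) = -j/(ω·C) = 0 - j5.991e+04 Ω
  Z2: Z = 1/(jωC) = -j/(ω·C) = 0 - j5285 Ω
  Z3: Z = jωL = j·210.5·0.00349 = 0 + j0.7346 Ω
  Z4: Z = 1/(jωC) = -j/(ω·C) = 0 - j2.474e+05 Ω
Step 3 — Ladder network (open output): work backward from the far end, alternating series and parallel combinations. Z_in = 0 - j6.508e+04 Ω = 6.508e+04∠-90.0° Ω.
Step 4 — Power factor: PF = cos(φ) = Re(Z)/|Z| = 0/6.508e+04 = 0.
Step 5 — Type: Im(Z) = -6.508e+04 ⇒ leading (phase φ = -90.0°).

PF = 0 (leading, φ = -90.0°)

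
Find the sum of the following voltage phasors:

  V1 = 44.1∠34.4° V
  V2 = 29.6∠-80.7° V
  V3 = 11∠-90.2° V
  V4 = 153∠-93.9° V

Step 1 — Convert each phasor to rectangular form:
  V1 = 44.1·(cos(34.4°) + j·sin(34.4°)) = 36.39 + j24.92 V
  V2 = 29.6·(cos(-80.7°) + j·sin(-80.7°)) = 4.783 - j29.21 V
  V3 = 11·(cos(-90.2°) + j·sin(-90.2°)) = -0.0384 - j11 V
  V4 = 153·(cos(-93.9°) + j·sin(-93.9°)) = -10.41 - j152.6 V
Step 2 — Sum components: V_total = 30.73 - j167.9 V.
Step 3 — Convert to polar: |V_total| = 170.7 V, ∠V_total = -79.6°.

V_total = 170.7∠-79.6° V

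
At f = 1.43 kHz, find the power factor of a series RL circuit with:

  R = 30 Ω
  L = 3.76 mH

Step 1 — Angular frequency: ω = 2π·f = 2π·1430 = 8985 rad/s.
Step 2 — Component impedances:
  R: Z = R = 30 Ω
  L: Z = jωL = j·8985·0.00376 = 0 + j33.78 Ω
Step 3 — Series combination: Z_total = R + L = 30 + j33.78 Ω = 45.18∠48.4° Ω.
Step 4 — Power factor: PF = cos(φ) = Re(Z)/|Z| = 30/45.18 = 0.664.
Step 5 — Type: Im(Z) = 33.78 ⇒ lagging (phase φ = 48.4°).

PF = 0.664 (lagging, φ = 48.4°)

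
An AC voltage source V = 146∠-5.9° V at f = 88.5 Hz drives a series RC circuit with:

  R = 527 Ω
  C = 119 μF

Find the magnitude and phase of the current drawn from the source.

Step 1 — Angular frequency: ω = 2π·f = 2π·88.5 = 556.1 rad/s.
Step 2 — Component impedances:
  R: Z = R = 527 Ω
  C: Z = 1/(jωC) = -j/(ω·C) = 0 - j15.11 Ω
Step 3 — Series combination: Z_total = R + C = 527 - j15.11 Ω = 527.2∠-1.6° Ω.
Step 4 — Source phasor: V = 146∠-5.9° V = 145.2 - j15.01 V.
Step 5 — Ohm's law: I = V / Z_total = (145.2 - j15.01) / (527 - j15.11) = 0.2762 - j0.02056 A.
Step 6 — Convert to polar: |I| = 0.2769 A, ∠I = -4.3°.

I = 0.2769∠-4.3° A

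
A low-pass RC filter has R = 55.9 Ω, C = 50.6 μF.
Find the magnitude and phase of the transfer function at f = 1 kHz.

Step 1 — Angular frequency: ω = 2π·1000 = 6283 rad/s.
Step 2 — Transfer function: H(jω) = 1/(1 + jωRC).
Step 3 — Denominator: 1 + jωRC = 1 + j·6283·55.9·5.06e-05 = 1 + j17.77.
Step 4 — H = 0.003156 - j0.05609.
Step 5 — Magnitude: |H| = 0.05618 (-25.0 dB); phase: φ = -86.8°.

|H| = 0.05618 (-25.0 dB), φ = -86.8°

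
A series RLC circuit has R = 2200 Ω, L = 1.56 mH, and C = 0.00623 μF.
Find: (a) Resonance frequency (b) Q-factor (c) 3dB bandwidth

Step 1 — Resonance condition Im(Z)=0 gives ω₀ = 1/√(LC).
Step 2 — ω₀ = 1/√(0.00156·6.23e-09) = 3.208e+05 rad/s.
Step 3 — f₀ = ω₀/(2π) = 5.105e+04 Hz.
Step 4 — Series Q: Q = ω₀L/R = 3.208e+05·0.00156/2200 = 0.2275.
Step 5 — 3dB bandwidth: Δω = ω₀/Q = 1.41e+06 rad/s; BW = Δω/(2π) = 2.244e+05 Hz.

(a) f₀ = 5.105e+04 Hz  (b) Q = 0.2275  (c) BW = 2.244e+05 Hz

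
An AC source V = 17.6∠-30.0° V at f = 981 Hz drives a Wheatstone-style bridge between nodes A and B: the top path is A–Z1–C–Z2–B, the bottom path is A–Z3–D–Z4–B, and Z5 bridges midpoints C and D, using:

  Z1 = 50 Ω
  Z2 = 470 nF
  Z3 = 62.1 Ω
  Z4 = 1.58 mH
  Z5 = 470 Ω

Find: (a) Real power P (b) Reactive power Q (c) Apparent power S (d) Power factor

Step 1 — Angular frequency: ω = 2π·f = 2π·981 = 6164 rad/s.
Step 2 — Component impedances:
  Z1: Z = R = 50 Ω
  Z2: Z = 1/(jωC) = -j/(ω·C) = 0 - j345.2 Ω
  Z3: Z = R = 62.1 Ω
  Z4: Z = jωL = j·6164·0.00158 = 0 + j9.739 Ω
  Z5: Z = R = 470 Ω
Step 3 — Bridge requires nodal analysis (the Z5 bridge couples midpoints C and D, so the two paths cannot be reduced to a simple series/parallel combination). Setting node B to ground and injecting 1 A at node A, the 3-node admittance system at A, C, D solves to V_A = Z_AB = 56.37 + j2.284 Ω = 56.42∠2.3° Ω.
Step 4 — Source phasor: V = 17.6∠-30.0° V = 15.24 - j8.8 V.
Step 5 — Current: I = V / Z = 0.2636 - j0.1668 A = 0.3119∠-32.3° A.
Step 6 — Complex power: S = V·I* = 5.486 + j0.2222 VA.
Step 7 — Real power: P = Re(S) = 5.486 W.
Step 8 — Reactive power: Q = Im(S) = 0.2222 VAR.
Step 9 — Apparent power: |S| = 5.49 VA.
Step 10 — Power factor: PF = P/|S| = 0.9992 (lagging).

(a) P = 5.486 W  (b) Q = 0.2222 VAR  (c) S = 5.49 VA  (d) PF = 0.9992 (lagging)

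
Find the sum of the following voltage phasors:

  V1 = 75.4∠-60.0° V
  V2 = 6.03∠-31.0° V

Step 1 — Convert each phasor to rectangular form:
  V1 = 75.4·(cos(-60.0°) + j·sin(-60.0°)) = 37.7 - j65.3 V
  V2 = 6.03·(cos(-31.0°) + j·sin(-31.0°)) = 5.169 - j3.106 V
Step 2 — Sum components: V_total = 42.87 - j68.4 V.
Step 3 — Convert to polar: |V_total| = 80.73 V, ∠V_total = -57.9°.

V_total = 80.73∠-57.9° V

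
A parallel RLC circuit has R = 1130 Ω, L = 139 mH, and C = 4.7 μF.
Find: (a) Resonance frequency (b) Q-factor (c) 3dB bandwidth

Step 1 — Resonance: ω₀ = 1/√(LC) = 1/√(0.139·4.7e-06) = 1237 rad/s.
Step 2 — f₀ = ω₀/(2π) = 196.9 Hz.
Step 3 — Parallel Q: Q = R/(ω₀L) = 1130/(1237·0.139) = 6.571.
Step 4 — Bandwidth: Δω = ω₀/Q = 188.3 rad/s; BW = Δω/(2π) = 29.97 Hz.

(a) f₀ = 196.9 Hz  (b) Q = 6.571  (c) BW = 29.97 Hz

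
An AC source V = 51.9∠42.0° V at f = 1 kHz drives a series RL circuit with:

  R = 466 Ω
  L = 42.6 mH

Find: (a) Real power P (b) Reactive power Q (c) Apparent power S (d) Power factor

Step 1 — Angular frequency: ω = 2π·f = 2π·1000 = 6283 rad/s.
Step 2 — Component impedances:
  R: Z = R = 466 Ω
  L: Z = jωL = j·6283·0.0426 = 0 + j267.7 Ω
Step 3 — Series combination: Z_total = R + L = 466 + j267.7 Ω = 537.4∠29.9° Ω.
Step 4 — Source phasor: V = 51.9∠42.0° V = 38.57 + j34.73 V.
Step 5 — Current: I = V / Z = 0.09442 + j0.02029 A = 0.09658∠12.1° A.
Step 6 — Complex power: S = V·I* = 4.346 + j2.496 VA.
Step 7 — Real power: P = Re(S) = 4.346 W.
Step 8 — Reactive power: Q = Im(S) = 2.496 VAR.
Step 9 — Apparent power: |S| = 5.012 VA.
Step 10 — Power factor: PF = P/|S| = 0.8671 (lagging).

(a) P = 4.346 W  (b) Q = 2.496 VAR  (c) S = 5.012 VA  (d) PF = 0.8671 (lagging)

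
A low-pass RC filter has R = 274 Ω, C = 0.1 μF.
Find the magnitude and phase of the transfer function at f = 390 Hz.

Step 1 — Angular frequency: ω = 2π·390 = 2450 rad/s.
Step 2 — Transfer function: H(jω) = 1/(1 + jωRC).
Step 3 — Denominator: 1 + jωRC = 1 + j·2450·274·1e-07 = 1 + j0.06714.
Step 4 — H = 0.9955 - j0.06684.
Step 5 — Magnitude: |H| = 0.9978 (-0.0 dB); phase: φ = -3.8°.

|H| = 0.9978 (-0.0 dB), φ = -3.8°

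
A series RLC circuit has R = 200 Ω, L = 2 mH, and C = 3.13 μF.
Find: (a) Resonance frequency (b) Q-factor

Step 1 — Resonance condition Im(Z)=0 gives ω₀ = 1/√(LC).
Step 2 — ω₀ = 1/√(0.002·3.13e-06) = 1.264e+04 rad/s.
Step 3 — f₀ = ω₀/(2π) = 2012 Hz.
Step 4 — Series Q: Q = ω₀L/R = 1.264e+04·0.002/200 = 0.1264.

(a) f₀ = 2012 Hz  (b) Q = 0.1264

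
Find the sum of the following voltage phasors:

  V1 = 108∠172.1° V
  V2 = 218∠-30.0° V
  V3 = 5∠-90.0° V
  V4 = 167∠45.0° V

Step 1 — Convert each phasor to rectangular form:
  V1 = 108·(cos(172.1°) + j·sin(172.1°)) = -107 + j14.84 V
  V2 = 218·(cos(-30.0°) + j·sin(-30.0°)) = 188.8 - j109 V
  V3 = 5·(cos(-90.0°) + j·sin(-90.0°)) = 0 - j5 V
  V4 = 167·(cos(45.0°) + j·sin(45.0°)) = 118.1 + j118.1 V
Step 2 — Sum components: V_total = 199.9 + j18.93 V.
Step 3 — Convert to polar: |V_total| = 200.8 V, ∠V_total = 5.4°.

V_total = 200.8∠5.4° V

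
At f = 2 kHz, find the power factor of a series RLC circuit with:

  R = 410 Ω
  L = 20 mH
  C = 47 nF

Step 1 — Angular frequency: ω = 2π·f = 2π·2000 = 1.257e+04 rad/s.
Step 2 — Component impedances:
  R: Z = R = 410 Ω
  L: Z = jωL = j·1.257e+04·0.02 = 0 + j251.3 Ω
  C: Z = 1/(jωC) = -j/(ω·C) = 0 - j1693 Ω
Step 3 — Series combination: Z_total = R + L + C = 410 - j1442 Ω = 1499∠-74.1° Ω.
Step 4 — Power factor: PF = cos(φ) = Re(Z)/|Z| = 410/1499 = 0.2735.
Step 5 — Type: Im(Z) = -1442 ⇒ leading (phase φ = -74.1°).

PF = 0.2735 (leading, φ = -74.1°)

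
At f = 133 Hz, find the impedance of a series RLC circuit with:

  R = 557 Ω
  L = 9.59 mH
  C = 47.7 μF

Step 1 — Angular frequency: ω = 2π·f = 2π·133 = 835.7 rad/s.
Step 2 — Component impedances:
  R: Z = R = 557 Ω
  L: Z = jωL = j·835.7·0.00959 = 0 + j8.014 Ω
  C: Z = 1/(jωC) = -j/(ω·C) = 0 - j25.09 Ω
Step 3 — Series combination: Z_total = R + L + C = 557 - j17.07 Ω = 557.3∠-1.8° Ω.

Z = 557 - j17.07 Ω = 557.3∠-1.8° Ω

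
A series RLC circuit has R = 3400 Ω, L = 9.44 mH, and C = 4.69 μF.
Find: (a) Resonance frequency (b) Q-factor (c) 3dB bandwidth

Step 1 — Resonance: ω₀ = 1/√(LC) = 1/√(0.00944·4.69e-06) = 4753 rad/s.
Step 2 — f₀ = ω₀/(2π) = 756.4 Hz.
Step 3 — Series Q: Q = ω₀L/R = 4753·0.00944/3400 = 0.0132.
Step 4 — Bandwidth: Δω = ω₀/Q = 3.602e+05 rad/s; BW = Δω/(2π) = 5.732e+04 Hz.

(a) f₀ = 756.4 Hz  (b) Q = 0.0132  (c) BW = 5.732e+04 Hz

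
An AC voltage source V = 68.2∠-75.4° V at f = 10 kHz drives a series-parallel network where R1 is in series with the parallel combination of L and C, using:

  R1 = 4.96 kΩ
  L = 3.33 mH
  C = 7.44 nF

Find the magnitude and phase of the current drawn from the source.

Step 1 — Angular frequency: ω = 2π·f = 2π·1e+04 = 6.283e+04 rad/s.
Step 2 — Component impedances:
  R1: Z = R = 4960 Ω
  L: Z = jωL = j·6.283e+04·0.00333 = 0 + j209.2 Ω
  C: Z = 1/(jωC) = -j/(ω·C) = 0 - j2139 Ω
Step 3 — Parallel branch: L || C = 1/(1/L + 1/C) = 0 + j231.9 Ω.
Step 4 — Series with R1: Z_total = R1 + (L || C) = 4960 + j231.9 Ω = 4965∠2.7° Ω.
Step 5 — Source phasor: V = 68.2∠-75.4° V = 17.19 - j66 V.
Step 6 — Ohm's law: I = V / Z_total = (17.19 - j66) / (4960 + j231.9) = 0.002838 - j0.01344 A.
Step 7 — Convert to polar: |I| = 0.01373 A, ∠I = -78.1°.

I = 0.01373∠-78.1° A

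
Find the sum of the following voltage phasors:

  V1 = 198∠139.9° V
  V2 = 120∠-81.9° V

Step 1 — Convert each phasor to rectangular form:
  V1 = 198·(cos(139.9°) + j·sin(139.9°)) = -151.5 + j127.5 V
  V2 = 120·(cos(-81.9°) + j·sin(-81.9°)) = 16.91 - j118.8 V
Step 2 — Sum components: V_total = -134.5 + j8.734 V.
Step 3 — Convert to polar: |V_total| = 134.8 V, ∠V_total = 176.3°.

V_total = 134.8∠176.3° V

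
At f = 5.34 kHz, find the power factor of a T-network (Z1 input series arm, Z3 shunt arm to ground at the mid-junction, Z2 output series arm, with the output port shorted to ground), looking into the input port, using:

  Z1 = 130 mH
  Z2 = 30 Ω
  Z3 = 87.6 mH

Step 1 — Angular frequency: ω = 2π·f = 2π·5340 = 3.355e+04 rad/s.
Step 2 — Component impedances:
  Z1: Z = jωL = j·3.355e+04·0.13 = 0 + j4362 Ω
  Z2: Z = R = 30 Ω
  Z3: Z = jωL = j·3.355e+04·0.0876 = 0 + j2939 Ω
Step 3 — With the output port shorted to ground, the output series arm Z2 runs from the junction to ground; the shunt arm Z3 also runs from the junction to ground. They appear in parallel: Z3 || Z2 = 30 + j0.3062 Ω.
Step 4 — Series with input arm Z1: Z_in = Z1 + (Z3 || Z2) = 30 + j4362 Ω = 4362∠89.6° Ω.
Step 5 — Power factor: PF = cos(φ) = Re(Z)/|Z| = 29.997/4362.2 = 0.006877.
Step 6 — Type: Im(Z) = 4362 ⇒ lagging (phase φ = 89.6°).

PF = 0.006877 (lagging, φ = 89.6°)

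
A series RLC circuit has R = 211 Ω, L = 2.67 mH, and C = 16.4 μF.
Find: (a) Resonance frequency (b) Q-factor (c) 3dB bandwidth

Step 1 — Resonance condition Im(Z)=0 gives ω₀ = 1/√(LC).
Step 2 — ω₀ = 1/√(0.00267·1.64e-05) = 4779 rad/s.
Step 3 — f₀ = ω₀/(2π) = 760.6 Hz.
Step 4 — Series Q: Q = ω₀L/R = 4779·0.00267/211 = 0.06047.
Step 5 — 3dB bandwidth: Δω = ω₀/Q = 7.903e+04 rad/s; BW = Δω/(2π) = 1.258e+04 Hz.

(a) f₀ = 760.6 Hz  (b) Q = 0.06047  (c) BW = 1.258e+04 Hz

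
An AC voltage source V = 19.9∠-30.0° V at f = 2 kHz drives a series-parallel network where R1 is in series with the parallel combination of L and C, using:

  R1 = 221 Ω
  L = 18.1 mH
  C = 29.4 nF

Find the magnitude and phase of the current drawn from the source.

Step 1 — Angular frequency: ω = 2π·f = 2π·2000 = 1.257e+04 rad/s.
Step 2 — Component impedances:
  R1: Z = R = 221 Ω
  L: Z = jωL = j·1.257e+04·0.0181 = 0 + j227.5 Ω
  C: Z = 1/(jωC) = -j/(ω·C) = 0 - j2707 Ω
Step 3 — Parallel branch: L || C = 1/(1/L + 1/C) = 0 + j248.3 Ω.
Step 4 — Series with R1: Z_total = R1 + (L || C) = 221 + j248.3 Ω = 332.4∠48.3° Ω.
Step 5 — Source phasor: V = 19.9∠-30.0° V = 17.23 - j9.95 V.
Step 6 — Ohm's law: I = V / Z_total = (17.23 - j9.95) / (221 + j248.3) = 0.01211 - j0.05863 A.
Step 7 — Convert to polar: |I| = 0.05986 A, ∠I = -78.3°.

I = 0.05986∠-78.3° A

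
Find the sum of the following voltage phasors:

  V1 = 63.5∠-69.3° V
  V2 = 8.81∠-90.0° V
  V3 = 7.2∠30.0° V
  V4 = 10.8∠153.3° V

Step 1 — Convert each phasor to rectangular form:
  V1 = 63.5·(cos(-69.3°) + j·sin(-69.3°)) = 22.45 - j59.4 V
  V2 = 8.81·(cos(-90.0°) + j·sin(-90.0°)) = 0 - j8.81 V
  V3 = 7.2·(cos(30.0°) + j·sin(30.0°)) = 6.235 + j3.6 V
  V4 = 10.8·(cos(153.3°) + j·sin(153.3°)) = -9.648 + j4.853 V
Step 2 — Sum components: V_total = 19.03 - j59.76 V.
Step 3 — Convert to polar: |V_total| = 62.72 V, ∠V_total = -72.3°.

V_total = 62.72∠-72.3° V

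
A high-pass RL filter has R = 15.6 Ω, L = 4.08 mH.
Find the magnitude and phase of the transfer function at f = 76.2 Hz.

Step 1 — Angular frequency: ω = 2π·76.2 = 478.8 rad/s.
Step 2 — Transfer function: H(jω) = jωL/(R + jωL).
Step 3 — Numerator jωL = j·1.953; denominator R + jωL = 15.6 + j1.953.
Step 4 — H = 0.01544 + j0.1233.
Step 5 — Magnitude: |H| = 0.1242 (-18.1 dB); phase: φ = 82.9°.

|H| = 0.1242 (-18.1 dB), φ = 82.9°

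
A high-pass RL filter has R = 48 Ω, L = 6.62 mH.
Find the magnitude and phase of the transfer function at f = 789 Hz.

Step 1 — Angular frequency: ω = 2π·789 = 4957 rad/s.
Step 2 — Transfer function: H(jω) = jωL/(R + jωL).
Step 3 — Numerator jωL = j·32.82; denominator R + jωL = 48 + j32.82.
Step 4 — H = 0.3186 + j0.4659.
Step 5 — Magnitude: |H| = 0.5644 (-5.0 dB); phase: φ = 55.6°.

|H| = 0.5644 (-5.0 dB), φ = 55.6°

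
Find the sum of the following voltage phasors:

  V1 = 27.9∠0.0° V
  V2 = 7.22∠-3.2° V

Step 1 — Convert each phasor to rectangular form:
  V1 = 27.9·(cos(0.0°) + j·sin(0.0°)) = 27.9 V
  V2 = 7.22·(cos(-3.2°) + j·sin(-3.2°)) = 7.209 - j0.403 V
Step 2 — Sum components: V_total = 35.11 - j0.403 V.
Step 3 — Convert to polar: |V_total| = 35.11 V, ∠V_total = -0.7°.

V_total = 35.11∠-0.7° V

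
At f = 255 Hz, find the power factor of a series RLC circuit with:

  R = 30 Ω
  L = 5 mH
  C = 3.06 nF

Step 1 — Angular frequency: ω = 2π·f = 2π·255 = 1602 rad/s.
Step 2 — Component impedances:
  R: Z = R = 30 Ω
  L: Z = jωL = j·1602·0.005 = 0 + j8.011 Ω
  C: Z = 1/(jωC) = -j/(ω·C) = 0 - j2.04e+05 Ω
Step 3 — Series combination: Z_total = R + L + C = 30 - j2.04e+05 Ω = 2.04e+05∠-90.0° Ω.
Step 4 — Power factor: PF = cos(φ) = Re(Z)/|Z| = 30/2.04e+05 = 0.0001471.
Step 5 — Type: Im(Z) = -2.04e+05 ⇒ leading (phase φ = -90.0°).

PF = 0.0001471 (leading, φ = -90.0°)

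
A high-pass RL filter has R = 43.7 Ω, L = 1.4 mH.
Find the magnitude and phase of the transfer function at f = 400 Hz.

Step 1 — Angular frequency: ω = 2π·400 = 2513 rad/s.
Step 2 — Transfer function: H(jω) = jωL/(R + jωL).
Step 3 — Numerator jωL = j·3.519; denominator R + jωL = 43.7 + j3.519.
Step 4 — H = 0.006441 + j0.08.
Step 5 — Magnitude: |H| = 0.08026 (-21.9 dB); phase: φ = 85.4°.

|H| = 0.08026 (-21.9 dB), φ = 85.4°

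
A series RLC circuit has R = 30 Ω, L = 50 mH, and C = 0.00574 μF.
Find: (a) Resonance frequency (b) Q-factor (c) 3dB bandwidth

Step 1 — Resonance condition Im(Z)=0 gives ω₀ = 1/√(LC).
Step 2 — ω₀ = 1/√(0.05·5.74e-09) = 5.903e+04 rad/s.
Step 3 — f₀ = ω₀/(2π) = 9395 Hz.
Step 4 — Series Q: Q = ω₀L/R = 5.903e+04·0.05/30 = 98.38.
Step 5 — 3dB bandwidth: Δω = ω₀/Q = 600 rad/s; BW = Δω/(2π) = 95.49 Hz.

(a) f₀ = 9395 Hz  (b) Q = 98.38  (c) BW = 95.49 Hz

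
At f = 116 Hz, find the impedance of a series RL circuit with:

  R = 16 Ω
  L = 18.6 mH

Step 1 — Angular frequency: ω = 2π·f = 2π·116 = 728.8 rad/s.
Step 2 — Component impedances:
  R: Z = R = 16 Ω
  L: Z = jωL = j·728.8·0.0186 = 0 + j13.56 Ω
Step 3 — Series combination: Z_total = R + L = 16 + j13.56 Ω = 20.97∠40.3° Ω.

Z = 16 + j13.56 Ω = 20.97∠40.3° Ω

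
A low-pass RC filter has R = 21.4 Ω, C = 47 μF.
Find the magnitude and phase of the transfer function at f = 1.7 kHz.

Step 1 — Angular frequency: ω = 2π·1700 = 1.068e+04 rad/s.
Step 2 — Transfer function: H(jω) = 1/(1 + jωRC).
Step 3 — Denominator: 1 + jωRC = 1 + j·1.068e+04·21.4·4.7e-05 = 1 + j10.74.
Step 4 — H = 0.00859 - j0.09228.
Step 5 — Magnitude: |H| = 0.09268 (-20.7 dB); phase: φ = -84.7°.

|H| = 0.09268 (-20.7 dB), φ = -84.7°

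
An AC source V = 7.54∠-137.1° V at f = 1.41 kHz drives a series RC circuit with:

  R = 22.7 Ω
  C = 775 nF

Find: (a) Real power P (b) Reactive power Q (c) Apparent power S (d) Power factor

Step 1 — Angular frequency: ω = 2π·f = 2π·1410 = 8859 rad/s.
Step 2 — Component impedances:
  R: Z = R = 22.7 Ω
  C: Z = 1/(jωC) = -j/(ω·C) = 0 - j145.6 Ω
Step 3 — Series combination: Z_total = R + C = 22.7 - j145.6 Ω = 147.4∠-81.1° Ω.
Step 4 — Source phasor: V = 7.54∠-137.1° V = -5.523 - j5.133 V.
Step 5 — Current: I = V / Z = 0.02863 - j0.04239 A = 0.05115∠-56.0° A.
Step 6 — Complex power: S = V·I* = 0.05939 - j0.3811 VA.
Step 7 — Real power: P = Re(S) = 0.05939 W.
Step 8 — Reactive power: Q = Im(S) = -0.3811 VAR.
Step 9 — Apparent power: |S| = 0.3857 VA.
Step 10 — Power factor: PF = P/|S| = 0.154 (leading).

(a) P = 0.05939 W  (b) Q = -0.3811 VAR  (c) S = 0.3857 VA  (d) PF = 0.154 (leading)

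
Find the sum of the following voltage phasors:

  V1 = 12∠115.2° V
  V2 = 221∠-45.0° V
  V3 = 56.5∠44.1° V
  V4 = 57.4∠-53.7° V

Step 1 — Convert each phasor to rectangular form:
  V1 = 12·(cos(115.2°) + j·sin(115.2°)) = -5.109 + j10.86 V
  V2 = 221·(cos(-45.0°) + j·sin(-45.0°)) = 156.3 - j156.3 V
  V3 = 56.5·(cos(44.1°) + j·sin(44.1°)) = 40.57 + j39.32 V
  V4 = 57.4·(cos(-53.7°) + j·sin(-53.7°)) = 33.98 - j46.26 V
Step 2 — Sum components: V_total = 225.7 - j152.4 V.
Step 3 — Convert to polar: |V_total| = 272.3 V, ∠V_total = -34.0°.

V_total = 272.3∠-34.0° V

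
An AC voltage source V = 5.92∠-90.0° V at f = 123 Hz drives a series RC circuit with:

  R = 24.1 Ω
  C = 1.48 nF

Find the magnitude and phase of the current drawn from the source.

Step 1 — Angular frequency: ω = 2π·f = 2π·123 = 772.8 rad/s.
Step 2 — Component impedances:
  R: Z = R = 24.1 Ω
  C: Z = 1/(jωC) = -j/(ω·C) = 0 - j8.743e+05 Ω
Step 3 — Series combination: Z_total = R + C = 24.1 - j8.743e+05 Ω = 8.743e+05∠-90.0° Ω.
Step 4 — Source phasor: V = 5.92∠-90.0° V = 0 - j5.92 V.
Step 5 — Ohm's law: I = V / Z_total = (0 - j5.92) / (24.1 - j8.743e+05) = 6.771e-06 - j1.867e-10 A.
Step 6 — Convert to polar: |I| = 6.771e-06 A, ∠I = -0.0°.

I = 6.771e-06∠-0.0° A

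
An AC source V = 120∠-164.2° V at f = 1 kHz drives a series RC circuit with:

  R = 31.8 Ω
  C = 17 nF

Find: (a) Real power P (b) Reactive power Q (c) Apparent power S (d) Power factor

Step 1 — Angular frequency: ω = 2π·f = 2π·1000 = 6283 rad/s.
Step 2 — Component impedances:
  R: Z = R = 31.8 Ω
  C: Z = 1/(jωC) = -j/(ω·C) = 0 - j9362 Ω
Step 3 — Series combination: Z_total = R + C = 31.8 - j9362 Ω = 9362∠-89.8° Ω.
Step 4 — Source phasor: V = 120∠-164.2° V = -115.5 - j32.67 V.
Step 5 — Current: I = V / Z = 0.003448 - j0.01235 A = 0.01282∠-74.4° A.
Step 6 — Complex power: S = V·I* = 0.005224 - j1.538 VA.
Step 7 — Real power: P = Re(S) = 0.005224 W.
Step 8 — Reactive power: Q = Im(S) = -1.538 VAR.
Step 9 — Apparent power: |S| = 1.538 VA.
Step 10 — Power factor: PF = P/|S| = 0.003397 (leading).

(a) P = 0.005224 W  (b) Q = -1.538 VAR  (c) S = 1.538 VA  (d) PF = 0.003397 (leading)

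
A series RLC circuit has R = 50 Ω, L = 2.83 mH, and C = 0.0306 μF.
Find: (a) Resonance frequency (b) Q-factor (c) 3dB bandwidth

Step 1 — Resonance condition Im(Z)=0 gives ω₀ = 1/√(LC).
Step 2 — ω₀ = 1/√(0.00283·3.06e-08) = 1.075e+05 rad/s.
Step 3 — f₀ = ω₀/(2π) = 1.71e+04 Hz.
Step 4 — Series Q: Q = ω₀L/R = 1.075e+05·0.00283/50 = 6.082.
Step 5 — 3dB bandwidth: Δω = ω₀/Q = 1.767e+04 rad/s; BW = Δω/(2π) = 2812 Hz.

(a) f₀ = 1.71e+04 Hz  (b) Q = 6.082  (c) BW = 2812 Hz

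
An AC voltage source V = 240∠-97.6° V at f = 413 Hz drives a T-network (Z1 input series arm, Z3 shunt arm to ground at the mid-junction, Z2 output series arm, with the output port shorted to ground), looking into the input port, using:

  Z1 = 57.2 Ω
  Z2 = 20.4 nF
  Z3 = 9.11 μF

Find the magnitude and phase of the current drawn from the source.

Step 1 — Angular frequency: ω = 2π·f = 2π·413 = 2595 rad/s.
Step 2 — Component impedances:
  Z1: Z = R = 57.2 Ω
  Z2: Z = 1/(jωC) = -j/(ω·C) = 0 - j1.889e+04 Ω
  Z3: Z = 1/(jωC) = -j/(ω·C) = 0 - j42.3 Ω
Step 3 — With the output port shorted to ground, the output series arm Z2 runs from the junction to ground; the shunt arm Z3 also runs from the junction to ground. They appear in parallel: Z3 || Z2 = 0 - j42.21 Ω.
Step 4 — Series with input arm Z1: Z_in = Z1 + (Z3 || Z2) = 57.2 - j42.21 Ω = 71.09∠-36.4° Ω.
Step 5 — Source phasor: V = 240∠-97.6° V = -31.74 - j237.9 V.
Step 6 — Ohm's law: I = V / Z_total = (-31.74 - j237.9) / (57.2 - j42.21) = 1.628 - j2.958 A.
Step 7 — Convert to polar: |I| = 3.376 A, ∠I = -61.2°.

I = 3.376∠-61.2° A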